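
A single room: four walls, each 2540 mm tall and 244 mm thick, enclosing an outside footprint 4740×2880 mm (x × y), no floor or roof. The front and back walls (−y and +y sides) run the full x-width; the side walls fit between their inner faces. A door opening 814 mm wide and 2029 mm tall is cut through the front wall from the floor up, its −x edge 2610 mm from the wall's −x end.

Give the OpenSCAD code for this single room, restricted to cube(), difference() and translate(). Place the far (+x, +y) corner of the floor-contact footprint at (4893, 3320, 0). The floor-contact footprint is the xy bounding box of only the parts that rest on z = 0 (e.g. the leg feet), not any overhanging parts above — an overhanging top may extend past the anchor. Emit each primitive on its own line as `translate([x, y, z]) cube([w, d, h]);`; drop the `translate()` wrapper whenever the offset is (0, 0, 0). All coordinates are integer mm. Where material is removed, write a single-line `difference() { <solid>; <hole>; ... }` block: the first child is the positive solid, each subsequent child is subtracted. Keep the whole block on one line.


difference() { translate([153, 440, 0]) cube([4740, 244, 2540]); translate([2763, 440, 0]) cube([814, 244, 2029]); }
translate([153, 3076, 0]) cube([4740, 244, 2540]);
translate([153, 684, 0]) cube([244, 2392, 2540]);
translate([4649, 684, 0]) cube([244, 2392, 2540]);


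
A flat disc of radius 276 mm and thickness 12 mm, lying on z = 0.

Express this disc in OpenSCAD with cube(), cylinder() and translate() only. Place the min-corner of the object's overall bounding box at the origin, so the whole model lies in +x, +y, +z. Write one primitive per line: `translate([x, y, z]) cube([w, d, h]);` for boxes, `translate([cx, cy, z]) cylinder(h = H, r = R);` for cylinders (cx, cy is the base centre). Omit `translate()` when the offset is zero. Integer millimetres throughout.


translate([276, 276, 0]) cylinder(h = 12, r = 276);


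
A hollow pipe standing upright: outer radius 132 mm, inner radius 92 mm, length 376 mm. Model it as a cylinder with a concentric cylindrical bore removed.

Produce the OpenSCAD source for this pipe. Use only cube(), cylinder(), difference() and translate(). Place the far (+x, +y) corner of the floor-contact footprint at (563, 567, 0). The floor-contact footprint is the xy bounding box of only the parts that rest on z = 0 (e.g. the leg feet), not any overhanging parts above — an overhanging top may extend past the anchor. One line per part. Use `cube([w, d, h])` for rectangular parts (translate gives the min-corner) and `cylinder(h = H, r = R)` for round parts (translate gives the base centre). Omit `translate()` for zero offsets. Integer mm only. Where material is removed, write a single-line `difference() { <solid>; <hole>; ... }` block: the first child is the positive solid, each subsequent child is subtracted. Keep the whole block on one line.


difference() { translate([431, 435, 0]) cylinder(h = 376, r = 132); translate([431, 435, 0]) cylinder(h = 376, r = 92); }


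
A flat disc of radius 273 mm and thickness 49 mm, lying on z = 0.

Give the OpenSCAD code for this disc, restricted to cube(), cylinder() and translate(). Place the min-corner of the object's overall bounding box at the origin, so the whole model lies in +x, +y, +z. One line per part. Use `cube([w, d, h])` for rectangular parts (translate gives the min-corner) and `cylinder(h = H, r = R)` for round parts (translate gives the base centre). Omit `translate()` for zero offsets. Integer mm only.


translate([273, 273, 0]) cylinder(h = 49, r = 273);


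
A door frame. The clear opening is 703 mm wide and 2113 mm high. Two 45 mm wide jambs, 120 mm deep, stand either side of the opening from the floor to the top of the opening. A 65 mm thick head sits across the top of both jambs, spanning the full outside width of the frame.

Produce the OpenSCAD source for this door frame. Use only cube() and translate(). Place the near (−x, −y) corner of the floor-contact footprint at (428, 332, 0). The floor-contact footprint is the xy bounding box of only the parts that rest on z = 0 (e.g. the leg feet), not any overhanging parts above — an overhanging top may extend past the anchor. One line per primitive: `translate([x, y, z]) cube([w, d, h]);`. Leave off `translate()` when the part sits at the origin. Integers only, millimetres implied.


translate([428, 332, 0]) cube([45, 120, 2113]);
translate([1176, 332, 0]) cube([45, 120, 2113]);
translate([428, 332, 2113]) cube([793, 120, 65]);


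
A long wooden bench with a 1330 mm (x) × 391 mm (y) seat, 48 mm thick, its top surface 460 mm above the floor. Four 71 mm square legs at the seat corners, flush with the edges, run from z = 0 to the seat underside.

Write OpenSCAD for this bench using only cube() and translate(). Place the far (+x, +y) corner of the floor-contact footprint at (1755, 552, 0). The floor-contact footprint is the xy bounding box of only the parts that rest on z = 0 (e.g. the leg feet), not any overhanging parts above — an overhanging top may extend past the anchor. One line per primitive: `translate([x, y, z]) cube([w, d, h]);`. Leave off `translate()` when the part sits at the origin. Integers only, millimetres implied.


translate([425, 161, 412]) cube([1330, 391, 48]);
translate([425, 161, 0]) cube([71, 71, 412]);
translate([425, 481, 0]) cube([71, 71, 412]);
translate([1684, 161, 0]) cube([71, 71, 412]);
translate([1684, 481, 0]) cube([71, 71, 412]);


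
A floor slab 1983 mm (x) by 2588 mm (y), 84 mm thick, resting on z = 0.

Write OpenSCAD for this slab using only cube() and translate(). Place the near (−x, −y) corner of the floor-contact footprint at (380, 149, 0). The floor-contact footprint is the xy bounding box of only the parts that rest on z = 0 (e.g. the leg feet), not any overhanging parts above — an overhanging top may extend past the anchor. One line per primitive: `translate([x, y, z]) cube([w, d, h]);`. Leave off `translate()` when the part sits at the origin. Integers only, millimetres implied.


translate([380, 149, 0]) cube([1983, 2588, 84]);


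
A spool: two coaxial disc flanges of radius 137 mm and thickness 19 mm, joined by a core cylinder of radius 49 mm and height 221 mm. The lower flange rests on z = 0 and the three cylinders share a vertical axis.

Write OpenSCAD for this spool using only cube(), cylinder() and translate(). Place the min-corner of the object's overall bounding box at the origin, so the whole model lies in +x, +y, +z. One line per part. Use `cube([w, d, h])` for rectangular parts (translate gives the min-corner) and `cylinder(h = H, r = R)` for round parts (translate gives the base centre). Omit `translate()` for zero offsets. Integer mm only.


translate([137, 137, 0]) cylinder(h = 19, r = 137);
translate([137, 137, 19]) cylinder(h = 221, r = 49);
translate([137, 137, 240]) cylinder(h = 19, r = 137);


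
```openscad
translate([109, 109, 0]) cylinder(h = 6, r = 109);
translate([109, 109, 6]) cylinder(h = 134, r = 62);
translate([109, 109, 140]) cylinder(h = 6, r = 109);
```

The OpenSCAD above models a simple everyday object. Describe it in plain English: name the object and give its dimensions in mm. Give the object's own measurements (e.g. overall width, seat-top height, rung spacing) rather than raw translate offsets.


A spool: two coaxial disc flanges of radius 109 mm and thickness 6 mm, joined by a core cylinder of radius 62 mm and height 134 mm. The lower flange rests on z = 0 and the three cylinders share a vertical axis.


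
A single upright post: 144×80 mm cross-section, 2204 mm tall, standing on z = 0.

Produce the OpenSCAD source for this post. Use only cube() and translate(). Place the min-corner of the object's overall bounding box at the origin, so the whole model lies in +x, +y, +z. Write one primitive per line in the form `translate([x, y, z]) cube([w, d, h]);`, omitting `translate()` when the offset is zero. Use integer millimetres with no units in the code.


cube([144, 80, 2204]);


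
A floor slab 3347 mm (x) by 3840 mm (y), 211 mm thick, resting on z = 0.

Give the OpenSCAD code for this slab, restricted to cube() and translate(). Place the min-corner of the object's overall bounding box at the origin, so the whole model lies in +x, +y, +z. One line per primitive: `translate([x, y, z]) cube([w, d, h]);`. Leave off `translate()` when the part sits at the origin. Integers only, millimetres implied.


cube([3347, 3840, 211]);


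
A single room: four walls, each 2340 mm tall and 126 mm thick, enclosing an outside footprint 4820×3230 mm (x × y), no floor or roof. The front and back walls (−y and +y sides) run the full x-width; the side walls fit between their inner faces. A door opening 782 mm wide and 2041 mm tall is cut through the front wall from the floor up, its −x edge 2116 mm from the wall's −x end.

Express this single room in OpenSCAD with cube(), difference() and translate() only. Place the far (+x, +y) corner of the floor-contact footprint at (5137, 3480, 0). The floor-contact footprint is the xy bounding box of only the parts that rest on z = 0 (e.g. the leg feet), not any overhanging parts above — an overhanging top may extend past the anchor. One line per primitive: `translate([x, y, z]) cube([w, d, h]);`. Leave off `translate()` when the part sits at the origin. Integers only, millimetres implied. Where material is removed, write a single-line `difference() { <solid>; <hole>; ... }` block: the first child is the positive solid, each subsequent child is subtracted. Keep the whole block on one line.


difference() { translate([317, 250, 0]) cube([4820, 126, 2340]); translate([2433, 250, 0]) cube([782, 126, 2041]); }
translate([317, 3354, 0]) cube([4820, 126, 2340]);
translate([317, 376, 0]) cube([126, 2978, 2340]);
translate([5011, 376, 0]) cube([126, 2978, 2340]);


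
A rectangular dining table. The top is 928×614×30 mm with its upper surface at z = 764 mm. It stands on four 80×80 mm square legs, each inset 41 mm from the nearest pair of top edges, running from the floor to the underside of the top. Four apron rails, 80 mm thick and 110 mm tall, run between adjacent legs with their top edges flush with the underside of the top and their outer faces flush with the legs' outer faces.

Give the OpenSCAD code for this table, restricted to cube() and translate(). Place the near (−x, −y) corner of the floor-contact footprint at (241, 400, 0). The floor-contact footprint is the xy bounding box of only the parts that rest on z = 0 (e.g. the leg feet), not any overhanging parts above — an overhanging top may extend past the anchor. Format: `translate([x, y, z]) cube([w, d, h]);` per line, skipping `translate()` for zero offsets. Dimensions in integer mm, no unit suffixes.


// leg_h = 764 - 30 = 734
// apron z = 734 - 110 = 624
translate([200, 359, 734]) cube([928, 614, 30]);
translate([241, 400, 0]) cube([80, 80, 734]);
translate([1007, 400, 0]) cube([80, 80, 734]);
translate([241, 852, 0]) cube([80, 80, 734]);
translate([1007, 852, 0]) cube([80, 80, 734]);
translate([321, 400, 624]) cube([686, 80, 110]);
translate([321, 852, 624]) cube([686, 80, 110]);
translate([241, 480, 624]) cube([80, 372, 110]);
translate([1007, 480, 624]) cube([80, 372, 110]);


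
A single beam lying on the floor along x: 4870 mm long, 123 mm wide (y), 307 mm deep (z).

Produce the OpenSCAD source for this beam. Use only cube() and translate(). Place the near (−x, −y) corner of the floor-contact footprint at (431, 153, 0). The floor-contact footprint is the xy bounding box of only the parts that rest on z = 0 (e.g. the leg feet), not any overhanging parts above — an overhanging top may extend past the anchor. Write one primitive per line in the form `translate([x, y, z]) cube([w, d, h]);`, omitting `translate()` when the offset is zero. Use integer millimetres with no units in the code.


translate([431, 153, 0]) cube([4870, 123, 307]);


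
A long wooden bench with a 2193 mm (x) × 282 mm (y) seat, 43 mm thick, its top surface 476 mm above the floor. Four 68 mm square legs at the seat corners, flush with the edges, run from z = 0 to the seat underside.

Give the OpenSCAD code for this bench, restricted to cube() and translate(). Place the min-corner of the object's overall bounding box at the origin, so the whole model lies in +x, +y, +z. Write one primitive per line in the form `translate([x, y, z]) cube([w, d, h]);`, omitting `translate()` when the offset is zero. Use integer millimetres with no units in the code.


translate([0, 0, 433]) cube([2193, 282, 43]);
cube([68, 68, 433]);
translate([0, 214, 0]) cube([68, 68, 433]);
translate([2125, 0, 0]) cube([68, 68, 433]);
translate([2125, 214, 0]) cube([68, 68, 433]);


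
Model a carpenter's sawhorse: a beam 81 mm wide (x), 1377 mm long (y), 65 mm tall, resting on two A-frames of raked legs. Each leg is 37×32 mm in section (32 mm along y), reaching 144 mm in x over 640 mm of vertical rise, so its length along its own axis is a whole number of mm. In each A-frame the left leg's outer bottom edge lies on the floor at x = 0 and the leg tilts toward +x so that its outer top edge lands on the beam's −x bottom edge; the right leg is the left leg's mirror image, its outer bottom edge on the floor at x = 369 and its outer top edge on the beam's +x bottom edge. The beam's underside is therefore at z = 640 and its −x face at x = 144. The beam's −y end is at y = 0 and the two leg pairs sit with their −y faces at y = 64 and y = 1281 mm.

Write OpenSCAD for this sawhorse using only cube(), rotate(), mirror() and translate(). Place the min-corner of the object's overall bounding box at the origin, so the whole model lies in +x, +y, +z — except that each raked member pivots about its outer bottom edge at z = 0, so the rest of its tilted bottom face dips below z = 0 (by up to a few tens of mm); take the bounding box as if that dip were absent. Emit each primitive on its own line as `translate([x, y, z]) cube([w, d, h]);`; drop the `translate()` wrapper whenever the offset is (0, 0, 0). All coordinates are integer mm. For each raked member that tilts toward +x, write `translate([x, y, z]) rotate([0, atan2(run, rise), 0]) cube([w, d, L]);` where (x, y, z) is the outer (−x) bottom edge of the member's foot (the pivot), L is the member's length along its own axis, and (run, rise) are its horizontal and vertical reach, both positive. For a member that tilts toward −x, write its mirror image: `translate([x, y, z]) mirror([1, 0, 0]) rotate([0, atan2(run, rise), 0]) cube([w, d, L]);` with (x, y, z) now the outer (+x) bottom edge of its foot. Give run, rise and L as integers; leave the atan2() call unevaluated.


translate([144, 0, 640]) cube([81, 1377, 65]);
translate([0, 64, 0]) rotate([0, atan2(144, 640), 0]) cube([37, 32, 656]);
translate([369, 64, 0]) mirror([1, 0, 0]) rotate([0, atan2(144, 640), 0]) cube([37, 32, 656]);
translate([0, 1281, 0]) rotate([0, atan2(144, 640), 0]) cube([37, 32, 656]);
translate([369, 1281, 0]) mirror([1, 0, 0]) rotate([0, atan2(144, 640), 0]) cube([37, 32, 656]);


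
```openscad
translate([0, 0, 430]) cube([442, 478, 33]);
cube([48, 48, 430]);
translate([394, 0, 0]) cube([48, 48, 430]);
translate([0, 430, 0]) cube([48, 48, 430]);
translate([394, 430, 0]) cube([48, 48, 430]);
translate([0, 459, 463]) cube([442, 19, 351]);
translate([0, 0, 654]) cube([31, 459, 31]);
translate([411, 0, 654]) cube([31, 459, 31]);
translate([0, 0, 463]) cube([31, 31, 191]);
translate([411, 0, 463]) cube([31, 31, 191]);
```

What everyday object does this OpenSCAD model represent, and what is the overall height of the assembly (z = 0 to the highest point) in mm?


A chair. The overall height is 814 mm.

A slab on four corner posts with a tall panel at the back — a chair. The seat slab sits at z = 430 with thickness 33, and the 351 mm backrest starts at the seat top, so the overall height is 430 + 33 + 351 = 814 mm.


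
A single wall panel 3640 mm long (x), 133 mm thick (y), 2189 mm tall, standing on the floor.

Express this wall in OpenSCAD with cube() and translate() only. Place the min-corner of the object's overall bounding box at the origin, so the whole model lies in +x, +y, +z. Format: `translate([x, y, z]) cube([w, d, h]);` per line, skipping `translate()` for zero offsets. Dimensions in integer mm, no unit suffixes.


cube([3640, 133, 2189]);


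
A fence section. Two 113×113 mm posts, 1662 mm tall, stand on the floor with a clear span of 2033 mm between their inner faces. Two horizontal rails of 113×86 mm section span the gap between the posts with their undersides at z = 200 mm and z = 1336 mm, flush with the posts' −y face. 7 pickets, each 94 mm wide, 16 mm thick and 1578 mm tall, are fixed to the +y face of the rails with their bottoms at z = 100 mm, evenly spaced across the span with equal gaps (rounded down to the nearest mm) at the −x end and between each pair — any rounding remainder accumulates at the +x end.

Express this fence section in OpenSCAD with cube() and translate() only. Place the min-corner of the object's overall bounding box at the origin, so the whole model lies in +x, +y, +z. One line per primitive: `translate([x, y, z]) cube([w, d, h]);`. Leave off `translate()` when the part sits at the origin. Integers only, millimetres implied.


cube([113, 113, 1662]);
translate([2146, 0, 0]) cube([113, 113, 1662]);
translate([113, 0, 200]) cube([2033, 113, 86]);
translate([113, 0, 1336]) cube([2033, 113, 86]);
translate([284, 113, 100]) cube([94, 16, 1578]);
translate([549, 113, 100]) cube([94, 16, 1578]);
translate([814, 113, 100]) cube([94, 16, 1578]);
translate([1079, 113, 100]) cube([94, 16, 1578]);
translate([1344, 113, 100]) cube([94, 16, 1578]);
translate([1609, 113, 100]) cube([94, 16, 1578]);
translate([1874, 113, 100]) cube([94, 16, 1578]);


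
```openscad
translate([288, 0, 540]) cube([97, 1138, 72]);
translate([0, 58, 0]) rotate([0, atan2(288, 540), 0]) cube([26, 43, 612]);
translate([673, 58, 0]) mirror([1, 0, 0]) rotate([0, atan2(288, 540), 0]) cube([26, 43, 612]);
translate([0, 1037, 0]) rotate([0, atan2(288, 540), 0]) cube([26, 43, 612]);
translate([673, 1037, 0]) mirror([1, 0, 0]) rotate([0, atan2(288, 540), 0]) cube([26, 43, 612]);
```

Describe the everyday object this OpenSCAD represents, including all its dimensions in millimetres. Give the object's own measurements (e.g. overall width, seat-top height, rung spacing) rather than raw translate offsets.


A sawhorse. A 97×1138×72 mm beam (x, y, z) sits on two A-frame leg pairs. Each pair is two raked legs of 26×43 mm section (43 mm along y) splaying symmetrically in x. Each leg rises 540 mm vertically over 288 mm of horizontal reach and is 612 mm long along its own axis. Every leg's outer bottom edge rests on the floor and its outer top edge meets a bottom edge of the beam — the left legs (tilting toward +x) meet the beam's −x bottom edge, the right legs (their mirror images, tilting toward −x) meet its +x bottom edge — so the leg tops tuck under the beam, the beam's underside is 540 mm above the floor, and the feet are 673 mm apart outside-to-outside with the beam centred between them. The two leg pairs are set in 58 mm from either end of the beam.


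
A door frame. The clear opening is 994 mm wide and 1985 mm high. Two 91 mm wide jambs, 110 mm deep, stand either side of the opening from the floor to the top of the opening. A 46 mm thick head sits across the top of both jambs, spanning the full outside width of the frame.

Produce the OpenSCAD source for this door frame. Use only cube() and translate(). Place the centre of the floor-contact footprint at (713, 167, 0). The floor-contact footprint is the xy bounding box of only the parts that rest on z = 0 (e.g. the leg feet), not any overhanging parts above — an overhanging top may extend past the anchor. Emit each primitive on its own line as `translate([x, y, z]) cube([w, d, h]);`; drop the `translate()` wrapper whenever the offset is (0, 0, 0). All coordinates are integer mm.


translate([125, 112, 0]) cube([91, 110, 1985]);
translate([1210, 112, 0]) cube([91, 110, 1985]);
translate([125, 112, 1985]) cube([1176, 110, 46]);


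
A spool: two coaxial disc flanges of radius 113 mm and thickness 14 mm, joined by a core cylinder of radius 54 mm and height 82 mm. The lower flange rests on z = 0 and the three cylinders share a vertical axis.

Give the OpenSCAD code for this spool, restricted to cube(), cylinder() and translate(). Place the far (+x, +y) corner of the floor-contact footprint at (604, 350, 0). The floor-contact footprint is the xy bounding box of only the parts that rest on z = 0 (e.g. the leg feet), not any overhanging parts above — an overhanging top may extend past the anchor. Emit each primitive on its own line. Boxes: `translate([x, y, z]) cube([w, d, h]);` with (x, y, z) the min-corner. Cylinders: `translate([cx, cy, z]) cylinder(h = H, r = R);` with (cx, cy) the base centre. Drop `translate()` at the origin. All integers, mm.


translate([491, 237, 0]) cylinder(h = 14, r = 113);
translate([491, 237, 14]) cylinder(h = 82, r = 54);
translate([491, 237, 96]) cylinder(h = 14, r = 113);


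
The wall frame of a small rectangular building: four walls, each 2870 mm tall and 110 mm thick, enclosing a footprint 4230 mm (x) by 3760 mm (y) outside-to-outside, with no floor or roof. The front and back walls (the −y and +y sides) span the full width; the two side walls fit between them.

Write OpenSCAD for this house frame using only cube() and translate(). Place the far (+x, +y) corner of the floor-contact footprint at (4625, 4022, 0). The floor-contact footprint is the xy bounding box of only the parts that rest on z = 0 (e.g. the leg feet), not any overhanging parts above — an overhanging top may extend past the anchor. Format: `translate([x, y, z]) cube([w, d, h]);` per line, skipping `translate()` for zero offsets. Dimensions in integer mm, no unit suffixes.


translate([395, 262, 0]) cube([4230, 110, 2870]);
translate([395, 3912, 0]) cube([4230, 110, 2870]);
translate([395, 372, 0]) cube([110, 3540, 2870]);
translate([4515, 372, 0]) cube([110, 3540, 2870]);


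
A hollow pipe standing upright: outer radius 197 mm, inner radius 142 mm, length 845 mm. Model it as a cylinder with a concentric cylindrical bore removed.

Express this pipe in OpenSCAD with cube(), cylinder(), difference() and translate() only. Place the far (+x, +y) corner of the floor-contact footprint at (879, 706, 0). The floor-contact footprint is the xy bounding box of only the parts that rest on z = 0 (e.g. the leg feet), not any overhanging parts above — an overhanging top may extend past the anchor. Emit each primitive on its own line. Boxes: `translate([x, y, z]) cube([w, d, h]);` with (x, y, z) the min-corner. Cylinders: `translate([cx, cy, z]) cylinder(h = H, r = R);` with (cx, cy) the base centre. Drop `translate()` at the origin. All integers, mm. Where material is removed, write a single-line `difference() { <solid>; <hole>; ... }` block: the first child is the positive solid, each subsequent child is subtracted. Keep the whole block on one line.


difference() { translate([682, 509, 0]) cylinder(h = 845, r = 197); translate([682, 509, 0]) cylinder(h = 845, r = 142); }


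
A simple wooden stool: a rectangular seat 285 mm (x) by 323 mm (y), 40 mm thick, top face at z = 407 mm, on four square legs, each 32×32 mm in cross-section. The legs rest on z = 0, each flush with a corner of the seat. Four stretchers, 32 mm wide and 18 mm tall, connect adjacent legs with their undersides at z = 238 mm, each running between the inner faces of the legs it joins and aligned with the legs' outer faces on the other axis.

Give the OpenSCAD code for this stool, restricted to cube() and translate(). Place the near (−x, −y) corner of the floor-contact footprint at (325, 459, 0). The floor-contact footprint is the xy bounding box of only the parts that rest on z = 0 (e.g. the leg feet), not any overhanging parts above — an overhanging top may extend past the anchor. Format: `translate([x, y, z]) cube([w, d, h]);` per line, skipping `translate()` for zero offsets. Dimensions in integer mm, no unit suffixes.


translate([325, 459, 367]) cube([285, 323, 40]);
translate([325, 459, 0]) cube([32, 32, 367]);
translate([578, 459, 0]) cube([32, 32, 367]);
translate([325, 750, 0]) cube([32, 32, 367]);
translate([578, 750, 0]) cube([32, 32, 367]);
translate([357, 459, 238]) cube([221, 32, 18]);
translate([357, 750, 238]) cube([221, 32, 18]);
translate([325, 491, 238]) cube([32, 259, 18]);
translate([578, 491, 238]) cube([32, 259, 18]);


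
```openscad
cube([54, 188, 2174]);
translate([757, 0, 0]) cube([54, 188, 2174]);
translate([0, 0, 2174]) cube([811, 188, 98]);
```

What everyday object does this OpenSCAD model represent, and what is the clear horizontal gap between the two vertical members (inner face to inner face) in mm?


A door frame. The clear opening width is 703 mm.

Two 2174 mm tall posts with a header on top — a door frame. The left jamb is 54 mm wide at x = 0; the right jamb starts at x = 757. The clear opening is 757 − 54 = 703 mm.


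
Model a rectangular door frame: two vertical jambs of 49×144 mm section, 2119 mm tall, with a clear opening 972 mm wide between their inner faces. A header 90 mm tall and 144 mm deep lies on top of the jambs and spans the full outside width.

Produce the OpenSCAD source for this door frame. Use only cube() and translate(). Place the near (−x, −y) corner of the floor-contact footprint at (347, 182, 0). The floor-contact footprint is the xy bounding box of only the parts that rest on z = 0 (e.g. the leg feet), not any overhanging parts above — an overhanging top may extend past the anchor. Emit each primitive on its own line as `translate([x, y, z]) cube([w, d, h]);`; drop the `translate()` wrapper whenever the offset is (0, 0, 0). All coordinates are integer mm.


translate([347, 182, 0]) cube([49, 144, 2119]);
translate([1368, 182, 0]) cube([49, 144, 2119]);
translate([347, 182, 2119]) cube([1070, 144, 90]);


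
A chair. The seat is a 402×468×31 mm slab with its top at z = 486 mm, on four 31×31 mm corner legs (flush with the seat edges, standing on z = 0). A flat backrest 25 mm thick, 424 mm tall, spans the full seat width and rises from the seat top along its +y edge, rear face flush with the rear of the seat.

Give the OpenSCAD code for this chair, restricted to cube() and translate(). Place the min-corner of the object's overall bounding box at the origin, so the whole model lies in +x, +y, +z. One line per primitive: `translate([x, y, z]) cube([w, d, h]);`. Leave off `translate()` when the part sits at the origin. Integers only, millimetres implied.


translate([0, 0, 455]) cube([402, 468, 31]);
cube([31, 31, 455]);
translate([371, 0, 0]) cube([31, 31, 455]);
translate([0, 437, 0]) cube([31, 31, 455]);
translate([371, 437, 0]) cube([31, 31, 455]);
translate([0, 443, 486]) cube([402, 25, 424]);


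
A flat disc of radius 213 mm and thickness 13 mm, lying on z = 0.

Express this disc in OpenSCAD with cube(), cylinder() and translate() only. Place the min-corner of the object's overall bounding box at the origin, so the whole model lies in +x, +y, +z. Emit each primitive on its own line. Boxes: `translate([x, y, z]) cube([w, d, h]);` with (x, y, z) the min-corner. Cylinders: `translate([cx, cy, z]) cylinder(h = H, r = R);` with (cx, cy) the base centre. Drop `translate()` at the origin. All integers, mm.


translate([213, 213, 0]) cylinder(h = 13, r = 213);


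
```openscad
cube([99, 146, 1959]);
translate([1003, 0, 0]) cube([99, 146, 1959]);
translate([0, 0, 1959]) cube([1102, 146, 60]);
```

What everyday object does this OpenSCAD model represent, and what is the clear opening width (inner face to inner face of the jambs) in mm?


A door frame. The clear opening width is 904 mm.

Two 1959 mm tall posts with a header on top — a door frame. The left jamb is 99 mm wide at x = 0; the right jamb starts at x = 1003. The clear opening is 1003 − 99 = 904 mm.


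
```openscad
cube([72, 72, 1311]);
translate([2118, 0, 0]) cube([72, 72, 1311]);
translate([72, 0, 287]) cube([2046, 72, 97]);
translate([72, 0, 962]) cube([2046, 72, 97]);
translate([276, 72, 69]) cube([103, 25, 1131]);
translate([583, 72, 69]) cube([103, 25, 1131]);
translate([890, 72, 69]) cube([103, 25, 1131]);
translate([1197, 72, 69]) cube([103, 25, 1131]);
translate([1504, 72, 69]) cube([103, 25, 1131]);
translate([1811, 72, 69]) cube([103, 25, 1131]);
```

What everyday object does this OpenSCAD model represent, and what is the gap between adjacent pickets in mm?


A fence section. The picket gap is 204 mm.

Two posts, two rails, 6 pickets — a fence section. Span 2046 mm holds 6 pickets of 103 mm with 7 equal gaps: ⌊(2046 − 6·103) / 7⌋ = 204 mm.


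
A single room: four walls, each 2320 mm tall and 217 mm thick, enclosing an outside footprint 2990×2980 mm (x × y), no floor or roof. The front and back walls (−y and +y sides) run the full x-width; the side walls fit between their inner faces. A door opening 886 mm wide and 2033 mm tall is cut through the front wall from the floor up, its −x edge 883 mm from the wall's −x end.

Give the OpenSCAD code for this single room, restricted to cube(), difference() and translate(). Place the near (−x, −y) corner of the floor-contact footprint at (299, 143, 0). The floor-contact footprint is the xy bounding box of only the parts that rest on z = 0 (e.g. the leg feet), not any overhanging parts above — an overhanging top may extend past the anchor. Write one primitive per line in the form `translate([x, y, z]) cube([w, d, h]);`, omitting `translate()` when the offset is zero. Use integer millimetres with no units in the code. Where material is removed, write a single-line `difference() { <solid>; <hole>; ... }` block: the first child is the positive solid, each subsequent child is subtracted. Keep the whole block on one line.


difference() { translate([299, 143, 0]) cube([2990, 217, 2320]); translate([1182, 143, 0]) cube([886, 217, 2033]); }
translate([299, 2906, 0]) cube([2990, 217, 2320]);
translate([299, 360, 0]) cube([217, 2546, 2320]);
translate([3072, 360, 0]) cube([217, 2546, 2320]);


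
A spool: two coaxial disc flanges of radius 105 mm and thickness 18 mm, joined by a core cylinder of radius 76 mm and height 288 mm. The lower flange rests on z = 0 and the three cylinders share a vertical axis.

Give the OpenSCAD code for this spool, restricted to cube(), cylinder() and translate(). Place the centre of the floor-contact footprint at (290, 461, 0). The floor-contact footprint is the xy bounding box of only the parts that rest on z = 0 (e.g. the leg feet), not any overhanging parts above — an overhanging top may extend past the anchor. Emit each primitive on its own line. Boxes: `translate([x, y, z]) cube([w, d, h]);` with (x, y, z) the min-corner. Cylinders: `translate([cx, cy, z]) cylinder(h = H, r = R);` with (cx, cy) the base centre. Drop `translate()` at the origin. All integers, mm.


translate([290, 461, 0]) cylinder(h = 18, r = 105);
translate([290, 461, 18]) cylinder(h = 288, r = 76);
translate([290, 461, 306]) cylinder(h = 18, r = 105);


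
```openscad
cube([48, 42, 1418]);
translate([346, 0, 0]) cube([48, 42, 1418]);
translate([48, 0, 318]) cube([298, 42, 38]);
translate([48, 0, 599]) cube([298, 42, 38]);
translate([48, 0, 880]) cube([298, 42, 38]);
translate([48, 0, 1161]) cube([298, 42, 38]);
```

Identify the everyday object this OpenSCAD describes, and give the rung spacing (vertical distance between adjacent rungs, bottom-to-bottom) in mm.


A ladder. The rung spacing is 281 mm.

Two tall 48×42 posts with 4 short bars between them — a ladder. Adjacent rungs sit at z = 318 and z = 599, so the spacing is 599 − 318 = 281 mm.


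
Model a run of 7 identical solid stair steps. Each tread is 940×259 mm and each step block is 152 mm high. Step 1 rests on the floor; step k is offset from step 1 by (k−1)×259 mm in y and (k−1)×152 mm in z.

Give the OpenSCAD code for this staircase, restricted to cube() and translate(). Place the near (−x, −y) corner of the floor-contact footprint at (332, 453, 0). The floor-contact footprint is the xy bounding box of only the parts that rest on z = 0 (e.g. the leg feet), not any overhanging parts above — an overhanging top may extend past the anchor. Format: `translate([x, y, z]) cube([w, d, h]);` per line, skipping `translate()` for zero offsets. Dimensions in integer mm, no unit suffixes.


translate([332, 453, 0]) cube([940, 259, 152]);
translate([332, 712, 152]) cube([940, 259, 152]);
translate([332, 971, 304]) cube([940, 259, 152]);
translate([332, 1230, 456]) cube([940, 259, 152]);
translate([332, 1489, 608]) cube([940, 259, 152]);
translate([332, 1748, 760]) cube([940, 259, 152]);
translate([332, 2007, 912]) cube([940, 259, 152]);


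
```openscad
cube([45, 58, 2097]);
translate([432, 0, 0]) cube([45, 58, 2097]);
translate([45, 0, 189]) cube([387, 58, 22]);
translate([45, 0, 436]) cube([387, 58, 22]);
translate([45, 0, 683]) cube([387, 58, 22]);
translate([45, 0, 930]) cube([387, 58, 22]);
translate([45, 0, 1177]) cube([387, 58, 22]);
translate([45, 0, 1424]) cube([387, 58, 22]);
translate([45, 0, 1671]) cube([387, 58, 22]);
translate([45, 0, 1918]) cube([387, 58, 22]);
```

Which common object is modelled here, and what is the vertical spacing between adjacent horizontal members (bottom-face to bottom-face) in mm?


A ladder. The rung spacing is 247 mm.

Two tall 45×58 posts with 8 short bars between them — a ladder. Adjacent rungs sit at z = 189 and z = 436, so the spacing is 436 − 189 = 247 mm.


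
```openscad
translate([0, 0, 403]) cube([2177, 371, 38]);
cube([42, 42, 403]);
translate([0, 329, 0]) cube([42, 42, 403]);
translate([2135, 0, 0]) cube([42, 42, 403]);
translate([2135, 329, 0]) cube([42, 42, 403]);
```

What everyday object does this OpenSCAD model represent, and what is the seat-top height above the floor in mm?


A bench. The seat-top height is 441 mm.

A long slab on four corner posts — a bench. The slab sits at z = 403 with thickness 38, so the top is 403 + 38 = 441 mm.


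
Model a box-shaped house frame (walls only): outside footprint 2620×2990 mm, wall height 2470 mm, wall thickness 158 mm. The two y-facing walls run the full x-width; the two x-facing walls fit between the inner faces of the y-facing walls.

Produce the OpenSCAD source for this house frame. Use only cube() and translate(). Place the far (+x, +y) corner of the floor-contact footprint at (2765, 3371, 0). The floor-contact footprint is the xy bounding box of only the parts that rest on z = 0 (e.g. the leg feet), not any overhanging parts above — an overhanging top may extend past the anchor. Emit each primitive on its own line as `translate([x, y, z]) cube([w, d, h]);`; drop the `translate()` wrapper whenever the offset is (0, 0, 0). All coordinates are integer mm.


translate([145, 381, 0]) cube([2620, 158, 2470]);
translate([145, 3213, 0]) cube([2620, 158, 2470]);
translate([145, 539, 0]) cube([158, 2674, 2470]);
translate([2607, 539, 0]) cube([158, 2674, 2470]);


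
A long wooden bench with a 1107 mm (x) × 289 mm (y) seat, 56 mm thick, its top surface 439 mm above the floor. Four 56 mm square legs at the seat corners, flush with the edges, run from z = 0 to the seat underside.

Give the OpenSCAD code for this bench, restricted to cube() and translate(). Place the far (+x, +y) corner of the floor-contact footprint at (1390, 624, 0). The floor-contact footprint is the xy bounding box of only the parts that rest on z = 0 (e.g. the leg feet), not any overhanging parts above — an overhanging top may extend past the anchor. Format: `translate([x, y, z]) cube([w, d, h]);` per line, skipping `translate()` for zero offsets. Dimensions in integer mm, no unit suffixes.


translate([283, 335, 383]) cube([1107, 289, 56]);
translate([283, 335, 0]) cube([56, 56, 383]);
translate([283, 568, 0]) cube([56, 56, 383]);
translate([1334, 335, 0]) cube([56, 56, 383]);
translate([1334, 568, 0]) cube([56, 56, 383]);


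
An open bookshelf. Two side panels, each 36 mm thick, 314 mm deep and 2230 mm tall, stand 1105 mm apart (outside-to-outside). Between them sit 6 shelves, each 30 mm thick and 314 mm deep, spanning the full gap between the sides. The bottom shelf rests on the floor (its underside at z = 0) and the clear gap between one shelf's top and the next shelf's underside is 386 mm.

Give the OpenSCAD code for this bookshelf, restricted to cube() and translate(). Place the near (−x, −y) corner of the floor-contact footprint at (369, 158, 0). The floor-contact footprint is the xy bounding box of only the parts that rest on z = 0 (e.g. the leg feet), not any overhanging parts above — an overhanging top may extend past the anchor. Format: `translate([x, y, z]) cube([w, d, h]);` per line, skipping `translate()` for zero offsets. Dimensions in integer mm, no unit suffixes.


translate([369, 158, 0]) cube([36, 314, 2230]);
translate([1438, 158, 0]) cube([36, 314, 2230]);
translate([405, 158, 0]) cube([1033, 314, 30]);
translate([405, 158, 416]) cube([1033, 314, 30]);
translate([405, 158, 832]) cube([1033, 314, 30]);
translate([405, 158, 1248]) cube([1033, 314, 30]);
translate([405, 158, 1664]) cube([1033, 314, 30]);
translate([405, 158, 2080]) cube([1033, 314, 30]);


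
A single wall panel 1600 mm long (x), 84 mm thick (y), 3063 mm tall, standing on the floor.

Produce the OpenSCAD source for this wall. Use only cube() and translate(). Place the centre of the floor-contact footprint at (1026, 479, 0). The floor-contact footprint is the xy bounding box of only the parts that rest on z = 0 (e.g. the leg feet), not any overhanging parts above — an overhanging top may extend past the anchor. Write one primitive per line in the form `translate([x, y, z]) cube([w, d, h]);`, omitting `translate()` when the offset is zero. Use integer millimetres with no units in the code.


translate([226, 437, 0]) cube([1600, 84, 3063]);


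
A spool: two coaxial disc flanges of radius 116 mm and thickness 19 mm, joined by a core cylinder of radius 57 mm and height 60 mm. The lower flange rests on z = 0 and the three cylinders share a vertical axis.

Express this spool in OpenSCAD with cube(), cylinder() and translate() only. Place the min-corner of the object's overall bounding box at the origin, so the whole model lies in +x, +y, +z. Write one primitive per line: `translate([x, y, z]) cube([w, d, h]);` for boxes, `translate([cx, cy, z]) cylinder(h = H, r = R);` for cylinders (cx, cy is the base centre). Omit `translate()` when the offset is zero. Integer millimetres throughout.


translate([116, 116, 0]) cylinder(h = 19, r = 116);
translate([116, 116, 19]) cylinder(h = 60, r = 57);
translate([116, 116, 79]) cylinder(h = 19, r = 116);


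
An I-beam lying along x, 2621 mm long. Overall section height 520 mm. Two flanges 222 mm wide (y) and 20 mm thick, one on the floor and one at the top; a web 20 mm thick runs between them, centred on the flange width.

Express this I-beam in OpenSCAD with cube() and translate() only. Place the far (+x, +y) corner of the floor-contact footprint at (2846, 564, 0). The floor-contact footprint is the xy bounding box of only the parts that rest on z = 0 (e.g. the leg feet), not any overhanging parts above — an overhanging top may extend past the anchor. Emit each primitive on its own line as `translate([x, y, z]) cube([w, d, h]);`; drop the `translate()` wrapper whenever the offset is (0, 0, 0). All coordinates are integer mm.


translate([225, 342, 0]) cube([2621, 222, 20]);
translate([225, 443, 20]) cube([2621, 20, 480]);
translate([225, 342, 500]) cube([2621, 222, 20]);


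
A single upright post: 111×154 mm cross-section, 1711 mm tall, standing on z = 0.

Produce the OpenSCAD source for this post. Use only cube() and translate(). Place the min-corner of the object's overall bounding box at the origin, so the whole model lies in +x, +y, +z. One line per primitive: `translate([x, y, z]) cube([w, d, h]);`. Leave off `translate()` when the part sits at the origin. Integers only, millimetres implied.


cube([111, 154, 1711]);
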